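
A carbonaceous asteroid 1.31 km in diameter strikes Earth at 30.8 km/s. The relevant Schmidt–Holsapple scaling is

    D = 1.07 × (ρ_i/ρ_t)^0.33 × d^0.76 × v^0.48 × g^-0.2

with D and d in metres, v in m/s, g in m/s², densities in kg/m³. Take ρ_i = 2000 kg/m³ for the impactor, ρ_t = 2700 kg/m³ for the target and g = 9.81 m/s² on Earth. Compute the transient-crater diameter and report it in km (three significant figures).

In SI units: d = 1310 m, v = 30800 m/s.
(ρ_i/ρ_t)^0.33 = (2000/2700)^0.33 = 0.9057
d^0.76 = 1310^0.76 = 234.0
v^0.48 = 30800^0.48 = 142.7
g^-0.2 = 9.81^-0.2 = 0.6334
D = 1.07 × 0.9057 × 234.0 × 142.7 × 0.6334 = 20497 m
   = 20.50 km

D ≈ 20.5 km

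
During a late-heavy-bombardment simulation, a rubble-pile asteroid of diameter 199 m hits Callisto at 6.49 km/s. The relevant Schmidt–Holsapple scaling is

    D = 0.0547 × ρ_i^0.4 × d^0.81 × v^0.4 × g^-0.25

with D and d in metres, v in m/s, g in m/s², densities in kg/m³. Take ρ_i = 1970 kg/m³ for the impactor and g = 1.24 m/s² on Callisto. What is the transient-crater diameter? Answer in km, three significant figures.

In SI units: v = 6490 m/s.
ρ_i^0.4 = 1970^0.4 = 20.79
d^0.81 = 199^0.81 = 72.79
v^0.4 = 6490^0.4 = 33.49
g^-0.25 = 1.24^-0.25 = 0.9476
D = 0.0547 × 20.79 × 72.79 × 33.49 × 0.9476 = 2627 m
   = 2.627 km

D ≈ 2.63 km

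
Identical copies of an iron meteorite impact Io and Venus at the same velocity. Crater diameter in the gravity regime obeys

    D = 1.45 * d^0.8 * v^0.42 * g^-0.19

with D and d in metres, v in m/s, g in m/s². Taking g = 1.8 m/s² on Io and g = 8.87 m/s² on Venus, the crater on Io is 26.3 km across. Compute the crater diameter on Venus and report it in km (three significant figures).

D ≈ 19.4 km

All impactor-dependent factors cancel in the ratio, leaving D_Venus/D_Io = (g_Venus/g_Io)^-0.19.
(8.87/1.8)^-0.19 = 4.928^-0.19 = 0.7386
D_Venus = 0.7386 × 26.3 km = 19.4 km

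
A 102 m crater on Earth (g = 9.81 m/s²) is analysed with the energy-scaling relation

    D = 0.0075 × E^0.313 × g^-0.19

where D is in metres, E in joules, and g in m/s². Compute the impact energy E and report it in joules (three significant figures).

E ≈ 6.43 × 10^13 J

Rearranging: E = [D / (0.0075 · g^-0.19)]^(1/0.313).
g^-0.19 = 9.81^-0.19 = 0.6480
D / (0.0075 × 0.6480) = 102 / (4.860 × 10^-3) = 2.099 × 10^4
E = (2.099 × 10^4)^3.1949 = 6.433 × 10^13 J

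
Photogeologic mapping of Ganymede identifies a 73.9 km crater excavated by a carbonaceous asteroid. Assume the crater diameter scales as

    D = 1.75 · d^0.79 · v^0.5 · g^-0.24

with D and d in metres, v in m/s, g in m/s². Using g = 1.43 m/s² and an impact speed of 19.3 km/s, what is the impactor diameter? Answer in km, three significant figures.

d ≈ 1.55 km

Rearranging for d: d = [D / (1.75 · 19300^0.5 · 1.43^-0.24)]^(1/0.79).
D = 73900 m.
19300^0.5 = 138.9
1.43^-0.24 = 0.9177
Denominator = 1.75 × 138.9 × 0.9177 = 223.1
D / 223.1 = 73900 / 223.1 = 331.2
d = 331.2^(1/0.79) = 331.2^1.2658 = 1549 m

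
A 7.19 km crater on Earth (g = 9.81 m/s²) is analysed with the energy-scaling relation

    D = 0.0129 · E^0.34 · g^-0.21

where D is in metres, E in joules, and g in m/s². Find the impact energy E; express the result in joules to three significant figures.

Rearranging: E = [D / (0.0129 · g^-0.21)]^(1/0.34).
D = 7190 m.
g^-0.21 = 9.81^-0.21 = 0.6191
D / (0.0129 × 0.6191) = 7190 / (7.986 × 10^-3) = 9.003 × 10^5
E = (9.003 × 10^5)^2.9412 = 3.259 × 10^17 J

E ≈ 3.26 × 10^17 J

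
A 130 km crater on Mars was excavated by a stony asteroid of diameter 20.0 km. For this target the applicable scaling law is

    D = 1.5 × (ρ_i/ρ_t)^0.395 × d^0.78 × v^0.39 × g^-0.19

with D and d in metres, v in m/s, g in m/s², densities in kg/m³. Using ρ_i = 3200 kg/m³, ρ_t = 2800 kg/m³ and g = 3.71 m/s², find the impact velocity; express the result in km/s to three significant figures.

Rearranging for v: v = [D / (1.5 · (3200/2800)^0.395 · 20000^0.78 · 3.71^-0.19)]^(1/0.39).
D = 130000 m.
(3200/2800)^0.395 = 1.054
20000^0.78 = 2264
3.71^-0.19 = 0.7795
Denominator = 1.5 × 1.054 × 2264 × 0.7795 = 2790
D / 2790 = 130000 / 2790 = 46.59
v = 46.59^(1/0.39) = 46.59^2.5641 = 18953 m/s

v ≈ 19.0 km/s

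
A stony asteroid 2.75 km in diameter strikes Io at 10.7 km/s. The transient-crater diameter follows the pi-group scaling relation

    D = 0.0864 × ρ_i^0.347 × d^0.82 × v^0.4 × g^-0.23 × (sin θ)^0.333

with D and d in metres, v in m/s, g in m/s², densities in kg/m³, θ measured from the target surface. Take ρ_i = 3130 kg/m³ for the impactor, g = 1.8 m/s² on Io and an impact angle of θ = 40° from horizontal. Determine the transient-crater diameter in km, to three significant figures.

D ≈ 28.8 km

In SI units: d = 2750 m, v = 10700 m/s.
ρ_i^0.347 = 3130^0.347 = 16.33
d^0.82 = 2750^0.82 = 661.1
v^0.4 = 10700^0.4 = 40.90
g^-0.23 = 1.8^-0.23 = 0.8735
(sin 40°)^0.333 = 0.6428^0.333 = 0.8632
D = 0.0864 × 16.33 × 661.1 × 40.90 × 0.8735 × 0.8632 = 28765 m
   = 28.77 km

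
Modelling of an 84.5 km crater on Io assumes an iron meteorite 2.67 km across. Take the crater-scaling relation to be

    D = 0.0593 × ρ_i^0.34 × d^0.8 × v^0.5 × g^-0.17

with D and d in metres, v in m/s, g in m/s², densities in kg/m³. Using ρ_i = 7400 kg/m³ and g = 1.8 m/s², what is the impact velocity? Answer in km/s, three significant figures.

Rearranging for v: v = [D / (0.0593 · 7400^0.34 · 2670^0.8 · 1.8^-0.17)]^(1/0.5).
D = 84500 m.
7400^0.34 = 20.68
2670^0.8 = 551.1
1.8^-0.17 = 0.9049
Denominator = 0.0593 × 20.68 × 551.1 × 0.9049 = 611.6
D / 611.6 = 84500 / 611.6 = 138.2
v = 138.2^(1/0.5) = 138.2^2 = 19099 m/s

v ≈ 19.1 km/s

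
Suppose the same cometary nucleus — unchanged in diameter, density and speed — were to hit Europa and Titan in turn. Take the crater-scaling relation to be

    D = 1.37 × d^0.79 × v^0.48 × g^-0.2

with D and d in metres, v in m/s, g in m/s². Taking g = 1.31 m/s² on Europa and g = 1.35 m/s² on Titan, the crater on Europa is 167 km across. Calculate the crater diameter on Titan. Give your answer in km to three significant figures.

All impactor-dependent factors cancel in the ratio, leaving D_Titan/D_Europa = (g_Titan/g_Europa)^-0.2.
(1.35/1.31)^-0.2 = 1.031^-0.2 = 0.9939
D_Titan = 0.9939 × 167 km = 166 km

D ≈ 166 km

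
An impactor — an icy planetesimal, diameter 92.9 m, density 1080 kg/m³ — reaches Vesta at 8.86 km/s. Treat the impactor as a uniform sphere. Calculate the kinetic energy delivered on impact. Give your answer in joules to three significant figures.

E ≈ 1.78 × 10^16 J

v = 8860 m/s.
Mass m = (π/6) ρ d³ = (π/6) × 1080 × (92.9)³ = 4.534 × 10^8 kg
E = ½ m v² = 0.5 × 4.534 × 10^8 × (8860)² = 1.780 × 10^16 J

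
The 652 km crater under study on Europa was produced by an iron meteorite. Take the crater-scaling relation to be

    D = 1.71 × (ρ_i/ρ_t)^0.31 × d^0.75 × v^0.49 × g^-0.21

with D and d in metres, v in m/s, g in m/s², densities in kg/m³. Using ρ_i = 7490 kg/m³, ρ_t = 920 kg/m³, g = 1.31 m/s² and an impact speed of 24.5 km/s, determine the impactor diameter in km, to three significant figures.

d ≈ 17.0 km

Rearranging for d: d = [D / (1.71 · (7490/920)^0.31 · 24500^0.49 · 1.31^-0.21)]^(1/0.75).
D = 652000 m.
(7490/920)^0.31 = 1.916
24500^0.49 = 141.5
1.31^-0.21 = 0.9449
Denominator = 1.71 × 1.916 × 141.5 × 0.9449 = 438.1
D / 438.1 = 652000 / 438.1 = 1488
d = 1488^(1/0.75) = 1488^1.3333 = 16984 m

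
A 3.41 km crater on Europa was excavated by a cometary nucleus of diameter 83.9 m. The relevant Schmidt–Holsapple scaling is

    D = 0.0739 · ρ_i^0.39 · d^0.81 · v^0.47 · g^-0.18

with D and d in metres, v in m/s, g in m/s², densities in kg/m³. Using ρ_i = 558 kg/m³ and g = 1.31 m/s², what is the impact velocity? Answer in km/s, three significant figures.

Rearranging for v: v = [D / (0.0739 · 558^0.39 · 83.9^0.81 · 1.31^-0.18)]^(1/0.47).
D = 3410 m.
558^0.39 = 11.78
83.9^0.81 = 36.16
1.31^-0.18 = 0.9526
Denominator = 0.0739 × 11.78 × 36.16 × 0.9526 = 29.99
D / 29.99 = 3410 / 29.99 = 113.7
v = 113.7^(1/0.47) = 113.7^2.1277 = 23661 m/s

v ≈ 23.7 km/s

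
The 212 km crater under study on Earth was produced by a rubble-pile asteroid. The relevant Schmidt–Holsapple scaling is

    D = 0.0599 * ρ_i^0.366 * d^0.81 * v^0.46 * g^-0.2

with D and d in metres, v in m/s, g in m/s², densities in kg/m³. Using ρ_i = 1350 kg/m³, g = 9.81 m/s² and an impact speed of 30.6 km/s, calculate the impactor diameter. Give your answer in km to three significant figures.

d ≈ 23.3 km

Rearranging for d: d = [D / (0.0599 · 1350^0.366 · 30600^0.46 · 9.81^-0.2)]^(1/0.81).
D = 212000 m.
1350^0.366 = 13.99
30600^0.46 = 115.7
9.81^-0.2 = 0.6334
Denominator = 0.0599 × 13.99 × 115.7 × 0.6334 = 61.41
D / 61.41 = 212000 / 61.41 = 3452
d = 3452^(1/0.81) = 3452^1.2346 = 23340 m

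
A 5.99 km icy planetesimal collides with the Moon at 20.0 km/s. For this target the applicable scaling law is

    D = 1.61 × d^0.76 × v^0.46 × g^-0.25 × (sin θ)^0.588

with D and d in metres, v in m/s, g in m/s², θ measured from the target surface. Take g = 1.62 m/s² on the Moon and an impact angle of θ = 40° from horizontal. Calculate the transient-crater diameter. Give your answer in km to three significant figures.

In SI units: d = 5990 m, v = 20000 m/s.
d^0.76 = 5990^0.76 = 742.8
v^0.46 = 20000^0.46 = 95.16
g^-0.25 = 1.62^-0.25 = 0.8864
(sin 40°)^0.588 = 0.6428^0.588 = 0.7712
D = 1.61 × 742.8 × 95.16 × 0.8864 × 0.7712 = 77795 m
   = 77.79 km

D ≈ 77.8 km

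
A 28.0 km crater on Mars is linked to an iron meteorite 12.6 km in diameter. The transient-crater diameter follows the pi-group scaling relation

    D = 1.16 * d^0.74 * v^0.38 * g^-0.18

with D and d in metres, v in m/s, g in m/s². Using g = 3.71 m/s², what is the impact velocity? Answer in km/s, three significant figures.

Rearranging for v: v = [D / (1.16 · 12600^0.74 · 3.71^-0.18)]^(1/0.38).
D = 28000 m.
12600^0.74 = 1082
3.71^-0.18 = 0.7898
Denominator = 1.16 × 1082 × 0.7898 = 991.3
D / 991.3 = 28000 / 991.3 = 28.25
v = 28.25^(1/0.38) = 28.25^2.6316 = 6584 m/s

v ≈ 6.58 km/s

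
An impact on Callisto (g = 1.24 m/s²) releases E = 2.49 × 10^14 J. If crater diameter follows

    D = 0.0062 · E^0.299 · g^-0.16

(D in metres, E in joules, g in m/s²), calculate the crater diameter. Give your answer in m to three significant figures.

E^0.299 = (2.49 × 10^14)^0.299 = 2.016 × 10^4
g^-0.16 = 1.24^-0.16 = 0.9662
D = 0.0062 × 2.016 × 10^4 × 0.9662 = 120.8 m

D ≈ 121 m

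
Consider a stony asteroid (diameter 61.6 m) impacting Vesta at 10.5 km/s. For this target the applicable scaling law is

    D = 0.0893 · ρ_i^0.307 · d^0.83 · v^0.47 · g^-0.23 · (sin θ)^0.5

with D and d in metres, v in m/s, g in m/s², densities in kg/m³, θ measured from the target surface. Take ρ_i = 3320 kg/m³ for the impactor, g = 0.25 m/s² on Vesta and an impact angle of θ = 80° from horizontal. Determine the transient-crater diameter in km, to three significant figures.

D ≈ 3.49 km

In SI units: v = 10500 m/s.
ρ_i^0.307 = 3320^0.307 = 12.05
d^0.83 = 61.6^0.83 = 30.57
v^0.47 = 10500^0.47 = 77.62
g^-0.23 = 0.25^-0.23 = 1.376
(sin 80°)^0.5 = 0.9848^0.5 = 0.9924
D = 0.0893 × 12.05 × 30.57 × 77.62 × 1.376 × 0.9924 = 3487 m
   = 3.487 km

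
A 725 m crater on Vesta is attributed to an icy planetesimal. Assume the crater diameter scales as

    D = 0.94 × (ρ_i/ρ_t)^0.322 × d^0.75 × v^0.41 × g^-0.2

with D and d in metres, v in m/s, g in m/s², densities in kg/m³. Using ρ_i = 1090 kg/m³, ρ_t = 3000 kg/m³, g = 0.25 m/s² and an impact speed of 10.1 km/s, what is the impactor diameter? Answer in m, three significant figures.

Rearranging for d: d = [D / (0.94 · (1090/3000)^0.322 · 10100^0.41 · 0.25^-0.2)]^(1/0.75).
(1090/3000)^0.322 = 0.7218
10100^0.41 = 43.83
0.25^-0.2 = 1.320
Denominator = 0.94 × 0.7218 × 43.83 × 1.320 = 39.25
D / 39.25 = 725 / 39.25 = 18.47
d = 18.47^(1/0.75) = 18.47^1.3333 = 48.82 m

d ≈ 48.8 m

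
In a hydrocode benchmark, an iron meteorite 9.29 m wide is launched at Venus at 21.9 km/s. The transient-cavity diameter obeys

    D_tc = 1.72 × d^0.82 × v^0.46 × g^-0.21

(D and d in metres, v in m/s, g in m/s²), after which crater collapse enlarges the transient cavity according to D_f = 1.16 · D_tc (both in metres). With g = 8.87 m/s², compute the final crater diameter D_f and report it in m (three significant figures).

v = 21900 m/s.
d^0.82 = 9.29^0.82 = 6.220
v^0.46 = 21900^0.46 = 99.22
g^-0.21 = 8.87^-0.21 = 0.6323
D_tc = 1.72 × 6.220 × 99.22 × 0.6323 = 671.2 m
D_f = 1.16 × 671.2 = 778.6 m

D_f ≈ 779 m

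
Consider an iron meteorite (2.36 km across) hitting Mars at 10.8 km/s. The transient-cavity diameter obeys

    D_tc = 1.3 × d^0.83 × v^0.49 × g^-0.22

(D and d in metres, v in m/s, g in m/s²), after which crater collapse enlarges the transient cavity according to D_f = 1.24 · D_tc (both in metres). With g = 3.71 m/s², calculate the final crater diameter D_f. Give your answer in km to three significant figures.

D_f ≈ 72.1 km

In SI: d = 2360 m, v = 10800 m/s.
d^0.83 = 2360^0.83 = 630.3
v^0.49 = 10800^0.49 = 94.71
g^-0.22 = 3.71^-0.22 = 0.7494
D_tc = 1.3 × 630.3 × 94.71 × 0.7494 = 58160 m
D_f = 1.24 × 58160 = 72118 m
     = 72.12 km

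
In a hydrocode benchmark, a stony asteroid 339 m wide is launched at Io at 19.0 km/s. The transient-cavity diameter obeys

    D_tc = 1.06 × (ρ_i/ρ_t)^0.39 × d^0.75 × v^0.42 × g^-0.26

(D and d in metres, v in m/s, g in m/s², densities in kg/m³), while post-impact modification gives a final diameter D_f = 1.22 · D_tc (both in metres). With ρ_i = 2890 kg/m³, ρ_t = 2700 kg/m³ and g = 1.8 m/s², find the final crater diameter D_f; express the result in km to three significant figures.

D_f ≈ 5.64 km

v = 19000 m/s.
(ρ_i/ρ_t)^0.39 = (2890/2700)^0.39 = 1.027
d^0.75 = 339^0.75 = 79.00
v^0.42 = 19000^0.42 = 62.67
g^-0.26 = 1.8^-0.26 = 0.8583
D_tc = 1.06 × 1.027 × 79.00 × 62.67 × 0.8583 = 4626 m
D_f = 1.22 × 4626 = 5644 m
     = 5.644 km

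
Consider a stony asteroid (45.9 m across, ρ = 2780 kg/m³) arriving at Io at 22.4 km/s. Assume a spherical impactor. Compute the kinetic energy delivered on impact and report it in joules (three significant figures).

v = 22400 m/s.
Mass m = (π/6) ρ d³ = (π/6) × 2780 × (45.9)³ = 1.408 × 10^8 kg
E = ½ m v² = 0.5 × 1.408 × 10^8 × (22400)² = 3.532 × 10^16 J

E ≈ 3.53 × 10^16 J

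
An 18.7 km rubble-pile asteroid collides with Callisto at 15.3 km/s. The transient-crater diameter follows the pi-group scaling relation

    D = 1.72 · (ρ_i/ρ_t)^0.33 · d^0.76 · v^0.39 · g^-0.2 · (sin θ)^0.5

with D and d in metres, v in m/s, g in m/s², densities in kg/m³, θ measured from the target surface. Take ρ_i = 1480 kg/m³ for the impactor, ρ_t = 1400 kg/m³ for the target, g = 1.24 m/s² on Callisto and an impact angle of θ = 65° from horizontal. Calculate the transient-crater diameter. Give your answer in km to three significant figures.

In SI units: d = 18700 m, v = 15300 m/s.
(ρ_i/ρ_t)^0.33 = (1480/1400)^0.33 = 1.019
d^0.76 = 18700^0.76 = 1764
v^0.39 = 15300^0.39 = 42.86
g^-0.2 = 1.24^-0.2 = 0.9579
(sin 65°)^0.5 = 0.9063^0.5 = 0.9520
D = 1.72 × 1.019 × 1764 × 42.86 × 0.9579 × 0.9520 = 1.208 × 10^5 m
   = 120.8 km

D ≈ 121 km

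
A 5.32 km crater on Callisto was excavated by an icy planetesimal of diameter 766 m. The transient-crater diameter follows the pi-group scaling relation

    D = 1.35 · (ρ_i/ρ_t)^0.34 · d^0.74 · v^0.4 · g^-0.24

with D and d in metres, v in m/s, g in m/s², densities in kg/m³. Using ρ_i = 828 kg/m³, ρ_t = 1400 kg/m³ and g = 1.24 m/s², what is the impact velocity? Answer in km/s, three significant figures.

v ≈ 8.00 km/s

Rearranging for v: v = [D / (1.35 · (828/1400)^0.34 · 766^0.74 · 1.24^-0.24)]^(1/0.4).
D = 5320 m.
(828/1400)^0.34 = 0.8365
766^0.74 = 136.2
1.24^-0.24 = 0.9497
Denominator = 1.35 × 0.8365 × 136.2 × 0.9497 = 146.1
D / 146.1 = 5320 / 146.1 = 36.41
v = 36.41^(1/0.4) = 36.41^2.5 = 7999 m/s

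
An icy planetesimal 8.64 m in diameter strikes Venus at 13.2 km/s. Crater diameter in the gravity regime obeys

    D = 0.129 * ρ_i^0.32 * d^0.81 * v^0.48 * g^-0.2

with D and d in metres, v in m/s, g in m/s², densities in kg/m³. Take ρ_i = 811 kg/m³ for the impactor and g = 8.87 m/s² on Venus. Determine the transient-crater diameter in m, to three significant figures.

In SI units: v = 13200 m/s.
ρ_i^0.32 = 811^0.32 = 8.529
d^0.81 = 8.64^0.81 = 5.736
v^0.48 = 13200^0.48 = 95.03
g^-0.2 = 8.87^-0.2 = 0.6463
D = 0.129 × 8.529 × 5.736 × 95.03 × 0.6463 = 387.6 m

D ≈ 388 m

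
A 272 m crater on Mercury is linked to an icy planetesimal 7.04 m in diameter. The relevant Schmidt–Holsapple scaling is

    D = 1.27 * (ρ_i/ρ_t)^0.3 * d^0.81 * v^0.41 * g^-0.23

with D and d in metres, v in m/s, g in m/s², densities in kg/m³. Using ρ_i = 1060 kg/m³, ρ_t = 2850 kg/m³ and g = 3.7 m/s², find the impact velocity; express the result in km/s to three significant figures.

v ≈ 44.0 km/s

Rearranging for v: v = [D / (1.27 · (1060/2850)^0.3 · 7.04^0.81 · 3.7^-0.23)]^(1/0.41).
(1060/2850)^0.3 = 0.7433
7.04^0.81 = 4.859
3.7^-0.23 = 0.7401
Denominator = 1.27 × 0.7433 × 4.859 × 0.7401 = 3.395
D / 3.395 = 272 / 3.395 = 80.12
v = 80.12^(1/0.41) = 80.12^2.439 = 43977 m/s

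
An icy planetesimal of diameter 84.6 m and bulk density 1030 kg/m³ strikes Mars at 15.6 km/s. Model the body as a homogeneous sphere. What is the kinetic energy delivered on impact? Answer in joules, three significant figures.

E ≈ 3.97 × 10^16 J

v = 15600 m/s.
Mass m = (π/6) ρ d³ = (π/6) × 1030 × (84.6)³ = 3.265 × 10^8 kg
E = ½ m v² = 0.5 × 3.265 × 10^8 × (15600)² = 3.973 × 10^16 J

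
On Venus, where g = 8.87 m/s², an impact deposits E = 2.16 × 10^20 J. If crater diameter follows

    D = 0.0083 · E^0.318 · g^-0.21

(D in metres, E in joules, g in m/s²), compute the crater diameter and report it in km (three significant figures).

E^0.318 = (2.16 × 10^20)^0.318 = 2.927 × 10^6
g^-0.21 = 8.87^-0.21 = 0.6323
D = 0.0083 × 2.927 × 10^6 × 0.6323 = 15361 m
   = 15.36 km

D ≈ 15.4 km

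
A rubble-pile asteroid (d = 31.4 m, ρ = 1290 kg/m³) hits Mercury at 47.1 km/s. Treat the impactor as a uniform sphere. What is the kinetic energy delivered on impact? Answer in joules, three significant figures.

E ≈ 2.32 × 10^16 J

v = 47100 m/s.
Mass m = (π/6) ρ d³ = (π/6) × 1290 × (31.4)³ = 2.091 × 10^7 kg
E = ½ m v² = 0.5 × 2.091 × 10^7 × (47100)² = 2.319 × 10^16 J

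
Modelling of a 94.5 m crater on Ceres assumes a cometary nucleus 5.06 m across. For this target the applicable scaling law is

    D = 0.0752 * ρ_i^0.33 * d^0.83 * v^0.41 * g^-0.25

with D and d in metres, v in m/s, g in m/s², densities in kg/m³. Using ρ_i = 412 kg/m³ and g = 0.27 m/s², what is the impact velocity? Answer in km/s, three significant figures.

Rearranging for v: v = [D / (0.0752 · 412^0.33 · 5.06^0.83 · 0.27^-0.25)]^(1/0.41).
412^0.33 = 7.293
5.06^0.83 = 3.841
0.27^-0.25 = 1.387
Denominator = 0.0752 × 7.293 × 3.841 × 1.387 = 2.922
D / 2.922 = 94.5 / 2.922 = 32.34
v = 32.34^(1/0.41) = 32.34^2.439 = 4811 m/s

v ≈ 4.81 km/s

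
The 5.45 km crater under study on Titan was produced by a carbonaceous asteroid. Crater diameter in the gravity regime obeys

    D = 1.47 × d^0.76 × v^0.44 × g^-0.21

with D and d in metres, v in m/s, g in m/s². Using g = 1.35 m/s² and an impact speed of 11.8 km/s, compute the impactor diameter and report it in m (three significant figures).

d ≈ 237 m

Rearranging for d: d = [D / (1.47 · 11800^0.44 · 1.35^-0.21)]^(1/0.76).
D = 5450 m.
11800^0.44 = 61.89
1.35^-0.21 = 0.9389
Denominator = 1.47 × 61.89 × 0.9389 = 85.42
D / 85.42 = 5450 / 85.42 = 63.80
d = 63.80^(1/0.76) = 63.80^1.3158 = 237.0 m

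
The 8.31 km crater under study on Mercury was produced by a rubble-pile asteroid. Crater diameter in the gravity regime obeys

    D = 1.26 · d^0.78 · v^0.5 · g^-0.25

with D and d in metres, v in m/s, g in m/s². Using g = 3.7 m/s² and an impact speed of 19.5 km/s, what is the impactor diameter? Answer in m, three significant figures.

d ≈ 213 m

Rearranging for d: d = [D / (1.26 · 19500^0.5 · 3.7^-0.25)]^(1/0.78).
D = 8310 m.
19500^0.5 = 139.6
3.7^-0.25 = 0.7210
Denominator = 1.26 × 139.6 × 0.7210 = 126.8
D / 126.8 = 8310 / 126.8 = 65.54
d = 65.54^(1/0.78) = 65.54^1.2821 = 213.3 m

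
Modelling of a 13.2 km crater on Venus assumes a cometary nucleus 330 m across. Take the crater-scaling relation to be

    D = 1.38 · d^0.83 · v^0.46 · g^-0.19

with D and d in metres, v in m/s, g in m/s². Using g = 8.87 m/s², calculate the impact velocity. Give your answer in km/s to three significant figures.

Rearranging for v: v = [D / (1.38 · 330^0.83 · 8.87^-0.19)]^(1/0.46).
D = 13200 m.
330^0.83 = 123.1
8.87^-0.19 = 0.6605
Denominator = 1.38 × 123.1 × 0.6605 = 112.2
D / 112.2 = 13200 / 112.2 = 117.6
v = 117.6^(1/0.46) = 117.6^2.1739 = 31685 m/s

v ≈ 31.7 km/s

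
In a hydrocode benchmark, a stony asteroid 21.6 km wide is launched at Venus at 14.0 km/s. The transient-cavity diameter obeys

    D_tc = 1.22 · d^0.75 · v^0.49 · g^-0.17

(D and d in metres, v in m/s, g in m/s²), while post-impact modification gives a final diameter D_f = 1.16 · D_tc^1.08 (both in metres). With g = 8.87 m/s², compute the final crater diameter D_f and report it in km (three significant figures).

In SI: d = 21600 m, v = 14000 m/s.
d^0.75 = 21600^0.75 = 1782
v^0.49 = 14000^0.49 = 107.5
g^-0.17 = 8.87^-0.17 = 0.6900
D_tc = 1.22 × 1782 × 107.5 × 0.6900 = 1.613 × 10^5 m
D_f = 1.16 × (1.613 × 10^5)^1.08 = 4.883 × 10^5 m
     = 488.3 km

D_f ≈ 488 km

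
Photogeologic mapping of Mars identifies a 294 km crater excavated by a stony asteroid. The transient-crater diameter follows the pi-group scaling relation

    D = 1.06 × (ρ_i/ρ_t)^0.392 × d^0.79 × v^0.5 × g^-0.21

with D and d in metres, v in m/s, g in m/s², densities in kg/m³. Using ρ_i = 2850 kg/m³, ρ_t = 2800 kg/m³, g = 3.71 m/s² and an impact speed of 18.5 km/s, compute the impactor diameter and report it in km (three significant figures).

d ≈ 21.7 km

Rearranging for d: d = [D / (1.06 · (2850/2800)^0.392 · 18500^0.5 · 3.71^-0.21)]^(1/0.79).
D = 294000 m.
(2850/2800)^0.392 = 1.007
18500^0.5 = 136.0
3.71^-0.21 = 0.7593
Denominator = 1.06 × 1.007 × 136.0 × 0.7593 = 110.2
D / 110.2 = 294000 / 110.2 = 2668
d = 2668^(1/0.79) = 2668^1.2658 = 21720 m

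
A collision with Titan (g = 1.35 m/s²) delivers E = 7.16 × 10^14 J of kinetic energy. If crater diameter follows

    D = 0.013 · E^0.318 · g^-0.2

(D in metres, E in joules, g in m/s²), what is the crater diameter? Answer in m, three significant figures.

D ≈ 648 m

E^0.318 = (7.16 × 10^14)^0.318 = 5.295 × 10^4
g^-0.2 = 1.35^-0.2 = 0.9417
D = 0.013 × 5.295 × 10^4 × 0.9417 = 648.2 m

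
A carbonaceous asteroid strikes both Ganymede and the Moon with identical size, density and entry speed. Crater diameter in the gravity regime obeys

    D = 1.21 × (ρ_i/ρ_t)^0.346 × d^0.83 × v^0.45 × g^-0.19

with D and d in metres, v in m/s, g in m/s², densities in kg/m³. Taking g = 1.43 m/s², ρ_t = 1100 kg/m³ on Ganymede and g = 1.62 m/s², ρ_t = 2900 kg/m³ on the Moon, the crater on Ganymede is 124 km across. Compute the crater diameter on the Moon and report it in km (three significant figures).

The impactor-only factors (d, v, ρ_i) cancel in the ratio, leaving D_Moon/D_Ganymede = (g_Moon/g_Ganymede)^-0.19 · (ρ_t,Ganymede/ρ_t,Moon)^0.346.
(1.62/1.43)^-0.19 = 1.133^-0.19 = 0.9766
(1100/2900)^0.346 = 0.3793^0.346 = 0.7150
Ratio = 0.9766 × 0.7150 = 0.6983
D_Moon = 0.6983 × 124 km = 86.6 km

D ≈ 86.6 km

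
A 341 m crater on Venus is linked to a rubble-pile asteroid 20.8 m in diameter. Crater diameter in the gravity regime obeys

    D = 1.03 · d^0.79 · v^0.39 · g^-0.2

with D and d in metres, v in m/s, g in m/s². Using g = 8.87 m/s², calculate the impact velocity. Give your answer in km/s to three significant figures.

v ≈ 18.9 km/s

Rearranging for v: v = [D / (1.03 · 20.8^0.79 · 8.87^-0.2)]^(1/0.39).
20.8^0.79 = 11.00
8.87^-0.2 = 0.6463
Denominator = 1.03 × 11.00 × 0.6463 = 7.323
D / 7.323 = 341 / 7.323 = 46.57
v = 46.57^(1/0.39) = 46.57^2.5641 = 18932 m/s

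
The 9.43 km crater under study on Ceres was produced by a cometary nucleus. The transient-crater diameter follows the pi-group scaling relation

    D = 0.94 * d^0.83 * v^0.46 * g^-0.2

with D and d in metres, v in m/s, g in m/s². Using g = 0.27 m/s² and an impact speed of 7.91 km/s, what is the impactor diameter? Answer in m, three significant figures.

d ≈ 334 m

Rearranging for d: d = [D / (0.94 · 7910^0.46 · 0.27^-0.2)]^(1/0.83).
D = 9430 m.
7910^0.46 = 62.11
0.27^-0.2 = 1.299
Denominator = 0.94 × 62.11 × 1.299 = 75.84
D / 75.84 = 9430 / 75.84 = 124.3
d = 124.3^(1/0.83) = 124.3^1.2048 = 333.7 m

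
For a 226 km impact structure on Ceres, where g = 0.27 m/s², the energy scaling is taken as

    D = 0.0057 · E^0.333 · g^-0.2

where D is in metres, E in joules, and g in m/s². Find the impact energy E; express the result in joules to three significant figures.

E ≈ 2.99 × 10^22 J

Rearranging: E = [D / (0.0057 · g^-0.2)]^(1/0.333).
D = 226000 m.
g^-0.2 = 0.27^-0.2 = 1.299
D / (0.0057 × 1.299) = 226000 / (7.404 × 10^-3) = 3.052 × 10^7
E = (3.052 × 10^7)^3.003 = 2.994 × 10^22 J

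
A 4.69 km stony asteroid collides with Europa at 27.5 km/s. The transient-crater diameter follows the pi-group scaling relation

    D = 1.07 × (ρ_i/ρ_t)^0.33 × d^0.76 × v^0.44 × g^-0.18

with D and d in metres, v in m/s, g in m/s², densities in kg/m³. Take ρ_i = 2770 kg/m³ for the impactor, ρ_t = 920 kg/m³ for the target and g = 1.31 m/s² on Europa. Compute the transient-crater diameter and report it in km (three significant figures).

In SI units: d = 4690 m, v = 27500 m/s.
(ρ_i/ρ_t)^0.33 = (2770/920)^0.33 = 1.439
d^0.76 = 4690^0.76 = 616.7
v^0.44 = 27500^0.44 = 89.81
g^-0.18 = 1.31^-0.18 = 0.9526
D = 1.07 × 1.439 × 616.7 × 89.81 × 0.9526 = 81237 m
   = 81.24 km

D ≈ 81.2 km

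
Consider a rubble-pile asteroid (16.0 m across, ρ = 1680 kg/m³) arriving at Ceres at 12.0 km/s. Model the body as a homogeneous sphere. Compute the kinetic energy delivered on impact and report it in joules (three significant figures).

E ≈ 2.59 × 10^14 J

v = 12000 m/s.
Mass m = (π/6) ρ d³ = (π/6) × 1680 × (16)³ = 3.603 × 10^6 kg
E = ½ m v² = 0.5 × 3.603 × 10^6 × (12000)² = 2.594 × 10^14 J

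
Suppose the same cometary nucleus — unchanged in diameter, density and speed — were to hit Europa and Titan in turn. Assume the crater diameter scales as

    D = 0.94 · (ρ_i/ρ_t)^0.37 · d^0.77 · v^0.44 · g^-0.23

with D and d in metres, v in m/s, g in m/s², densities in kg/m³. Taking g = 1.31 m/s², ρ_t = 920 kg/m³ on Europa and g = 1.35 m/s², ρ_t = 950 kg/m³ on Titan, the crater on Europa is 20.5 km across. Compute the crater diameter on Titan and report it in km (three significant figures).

The impactor-only factors (d, v, ρ_i) cancel in the ratio, leaving D_Titan/D_Europa = (g_Titan/g_Europa)^-0.23 · (ρ_t,Europa/ρ_t,Titan)^0.37.
(1.35/1.31)^-0.23 = 1.031^-0.23 = 0.9930
(920/950)^0.37 = 0.9684^0.37 = 0.9882
Ratio = 0.9930 × 0.9882 = 0.9813
D_Titan = 0.9813 × 20.5 km = 20.1 km

D ≈ 20.1 km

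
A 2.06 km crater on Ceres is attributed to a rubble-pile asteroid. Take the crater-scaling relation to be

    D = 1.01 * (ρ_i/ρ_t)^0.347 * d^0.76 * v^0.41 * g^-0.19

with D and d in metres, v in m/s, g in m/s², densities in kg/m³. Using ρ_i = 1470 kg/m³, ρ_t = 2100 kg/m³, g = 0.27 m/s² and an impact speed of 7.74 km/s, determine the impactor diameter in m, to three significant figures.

d ≈ 153 m

Rearranging for d: d = [D / (1.01 · (1470/2100)^0.347 · 7740^0.41 · 0.27^-0.19)]^(1/0.76).
D = 2060 m.
(1470/2100)^0.347 = 0.8836
7740^0.41 = 39.30
0.27^-0.19 = 1.282
Denominator = 1.01 × 0.8836 × 39.30 × 1.282 = 44.96
D / 44.96 = 2060 / 44.96 = 45.82
d = 45.82^(1/0.76) = 45.82^1.3158 = 153.3 m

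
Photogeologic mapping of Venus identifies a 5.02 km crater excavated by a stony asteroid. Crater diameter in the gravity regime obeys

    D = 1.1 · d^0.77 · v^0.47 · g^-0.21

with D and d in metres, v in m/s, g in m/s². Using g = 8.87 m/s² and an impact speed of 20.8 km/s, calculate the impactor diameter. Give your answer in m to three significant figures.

d ≈ 237 m

Rearranging for d: d = [D / (1.1 · 20800^0.47 · 8.87^-0.21)]^(1/0.77).
D = 5020 m.
20800^0.47 = 107.0
8.87^-0.21 = 0.6323
Denominator = 1.1 × 107.0 × 0.6323 = 74.42
D / 74.42 = 5020 / 74.42 = 67.45
d = 67.45^(1/0.77) = 67.45^1.2987 = 237.3 m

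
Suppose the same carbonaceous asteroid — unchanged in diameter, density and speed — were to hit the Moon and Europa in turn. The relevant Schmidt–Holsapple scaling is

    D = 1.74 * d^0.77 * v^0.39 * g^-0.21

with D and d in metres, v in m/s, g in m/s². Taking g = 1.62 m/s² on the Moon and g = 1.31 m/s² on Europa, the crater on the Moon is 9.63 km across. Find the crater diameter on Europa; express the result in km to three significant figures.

All impactor-dependent factors cancel in the ratio, leaving D_Europa/D_Moon = (g_Europa/g_Moon)^-0.21.
(1.31/1.62)^-0.21 = 0.8086^-0.21 = 1.046
D_Europa = 1.046 × 9.63 km = 10.1 km

D ≈ 10.1 km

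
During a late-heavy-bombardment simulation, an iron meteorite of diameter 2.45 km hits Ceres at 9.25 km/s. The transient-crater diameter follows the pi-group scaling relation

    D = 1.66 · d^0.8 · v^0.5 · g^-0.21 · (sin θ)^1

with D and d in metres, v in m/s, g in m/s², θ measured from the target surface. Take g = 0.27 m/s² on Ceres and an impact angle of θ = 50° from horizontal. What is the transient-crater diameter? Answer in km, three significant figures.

In SI units: d = 2450 m, v = 9250 m/s.
d^0.8 = 2450^0.8 = 514.4
v^0.5 = 9250^0.5 = 96.18
g^-0.21 = 0.27^-0.21 = 1.316
(sin 50°)^1 = 0.7660^1 = 0.7660
D = 1.66 × 514.4 × 96.18 × 1.316 × 0.7660 = 82790 m
   = 82.79 km

D ≈ 82.8 km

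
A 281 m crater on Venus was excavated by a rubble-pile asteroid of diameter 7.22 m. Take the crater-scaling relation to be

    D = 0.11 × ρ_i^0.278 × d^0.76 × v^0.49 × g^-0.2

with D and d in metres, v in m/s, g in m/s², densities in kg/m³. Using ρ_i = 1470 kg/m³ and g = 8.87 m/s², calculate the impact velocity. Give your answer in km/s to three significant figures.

v ≈ 16.3 km/s

Rearranging for v: v = [D / (0.11 · 1470^0.278 · 7.22^0.76 · 8.87^-0.2)]^(1/0.49).
1470^0.278 = 7.595
7.22^0.76 = 4.493
8.87^-0.2 = 0.6463
Denominator = 0.11 × 7.595 × 4.493 × 0.6463 = 2.426
D / 2.426 = 281 / 2.426 = 115.8
v = 115.8^(1/0.49) = 115.8^2.0408 = 16279 m/s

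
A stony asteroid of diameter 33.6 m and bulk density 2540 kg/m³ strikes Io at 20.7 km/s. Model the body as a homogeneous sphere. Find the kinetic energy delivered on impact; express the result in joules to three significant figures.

v = 20700 m/s.
Mass m = (π/6) ρ d³ = (π/6) × 2540 × (33.6)³ = 5.045 × 10^7 kg
E = ½ m v² = 0.5 × 5.045 × 10^7 × (20700)² = 1.081 × 10^16 J

E ≈ 1.08 × 10^16 J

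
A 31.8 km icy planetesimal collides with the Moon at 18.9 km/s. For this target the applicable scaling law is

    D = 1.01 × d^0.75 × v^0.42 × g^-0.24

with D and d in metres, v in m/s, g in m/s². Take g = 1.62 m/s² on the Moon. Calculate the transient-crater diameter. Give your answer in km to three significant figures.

D ≈ 134 km

In SI units: d = 31800 m, v = 18900 m/s.
d^0.75 = 31800^0.75 = 2381
v^0.42 = 18900^0.42 = 62.53
g^-0.24 = 1.62^-0.24 = 0.8907
D = 1.01 × 2381 × 62.53 × 0.8907 = 1.339 × 10^5 m
   = 133.9 km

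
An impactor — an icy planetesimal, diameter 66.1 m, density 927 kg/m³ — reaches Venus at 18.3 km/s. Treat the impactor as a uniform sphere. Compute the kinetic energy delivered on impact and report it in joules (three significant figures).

E ≈ 2.35 × 10^16 J

v = 18300 m/s.
Mass m = (π/6) ρ d³ = (π/6) × 927 × (66.1)³ = 1.402 × 10^8 kg
E = ½ m v² = 0.5 × 1.402 × 10^8 × (18300)² = 2.348 × 10^16 J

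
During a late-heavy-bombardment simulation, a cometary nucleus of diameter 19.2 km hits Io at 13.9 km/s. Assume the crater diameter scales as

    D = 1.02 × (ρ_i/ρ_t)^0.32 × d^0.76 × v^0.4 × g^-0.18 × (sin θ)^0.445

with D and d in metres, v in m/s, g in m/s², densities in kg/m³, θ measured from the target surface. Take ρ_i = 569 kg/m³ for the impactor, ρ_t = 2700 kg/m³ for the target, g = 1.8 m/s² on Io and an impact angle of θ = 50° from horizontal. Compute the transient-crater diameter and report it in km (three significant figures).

In SI units: d = 19200 m, v = 13900 m/s.
(ρ_i/ρ_t)^0.32 = (569/2700)^0.32 = 0.6076
d^0.76 = 19200^0.76 = 1800
v^0.4 = 13900^0.4 = 45.42
g^-0.18 = 1.8^-0.18 = 0.8996
(sin 50°)^0.445 = 0.7660^0.445 = 0.8881
D = 1.02 × 0.6076 × 1800 × 45.42 × 0.8996 × 0.8881 = 40481 m
   = 40.48 km

D ≈ 40.5 km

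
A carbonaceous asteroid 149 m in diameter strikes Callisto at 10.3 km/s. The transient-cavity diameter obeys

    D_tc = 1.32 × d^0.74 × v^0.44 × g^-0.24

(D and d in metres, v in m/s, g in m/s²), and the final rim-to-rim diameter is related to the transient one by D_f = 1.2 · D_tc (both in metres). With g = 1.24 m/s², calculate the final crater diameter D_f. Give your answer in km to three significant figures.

v = 10300 m/s.
d^0.74 = 149^0.74 = 40.57
v^0.44 = 10300^0.44 = 58.30
g^-0.24 = 1.24^-0.24 = 0.9497
D_tc = 1.32 × 40.57 × 58.30 × 0.9497 = 2965 m
D_f = 1.2 × 2965 = 3558 m
     = 3.558 km

D_f ≈ 3.56 km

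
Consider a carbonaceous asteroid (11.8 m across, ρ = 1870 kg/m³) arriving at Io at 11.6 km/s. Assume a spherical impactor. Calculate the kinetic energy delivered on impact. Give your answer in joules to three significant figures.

v = 11600 m/s.
Mass m = (π/6) ρ d³ = (π/6) × 1870 × (11.8)³ = 1.609 × 10^6 kg
E = ½ m v² = 0.5 × 1.609 × 10^6 × (11600)² = 1.083 × 10^14 J

E ≈ 1.08 × 10^14 J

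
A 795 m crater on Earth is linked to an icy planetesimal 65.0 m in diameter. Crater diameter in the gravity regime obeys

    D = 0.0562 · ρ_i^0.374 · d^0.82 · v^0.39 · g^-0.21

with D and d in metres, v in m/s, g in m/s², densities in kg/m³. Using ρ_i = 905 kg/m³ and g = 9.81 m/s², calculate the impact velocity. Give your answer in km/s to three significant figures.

Rearranging for v: v = [D / (0.0562 · 905^0.374 · 65^0.82 · 9.81^-0.21)]^(1/0.39).
905^0.374 = 12.76
65^0.82 = 30.66
9.81^-0.21 = 0.6191
Denominator = 0.0562 × 12.76 × 30.66 × 0.6191 = 13.61
D / 13.61 = 795 / 13.61 = 58.41
v = 58.41^(1/0.39) = 58.41^2.5641 = 33842 m/s

v ≈ 33.8 km/s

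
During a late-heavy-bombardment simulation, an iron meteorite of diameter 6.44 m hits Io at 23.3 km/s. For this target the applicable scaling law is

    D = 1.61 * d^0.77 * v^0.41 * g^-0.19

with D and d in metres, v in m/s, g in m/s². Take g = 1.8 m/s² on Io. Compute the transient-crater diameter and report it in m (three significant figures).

In SI units: v = 23300 m/s.
d^0.77 = 6.44^0.77 = 4.196
v^0.41 = 23300^0.41 = 61.75
g^-0.19 = 1.8^-0.19 = 0.8943
D = 1.61 × 4.196 × 61.75 × 0.8943 = 373.1 m

D ≈ 373 m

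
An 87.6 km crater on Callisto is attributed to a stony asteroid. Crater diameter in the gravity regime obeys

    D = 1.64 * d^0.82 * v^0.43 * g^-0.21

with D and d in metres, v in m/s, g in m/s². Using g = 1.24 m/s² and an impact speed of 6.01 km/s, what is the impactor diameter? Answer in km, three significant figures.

Rearranging for d: d = [D / (1.64 · 6010^0.43 · 1.24^-0.21)]^(1/0.82).
D = 87600 m.
6010^0.43 = 42.16
1.24^-0.21 = 0.9558
Denominator = 1.64 × 42.16 × 0.9558 = 66.09
D / 66.09 = 87600 / 66.09 = 1325
d = 1325^(1/0.82) = 1325^1.2195 = 6420 m

d ≈ 6.42 km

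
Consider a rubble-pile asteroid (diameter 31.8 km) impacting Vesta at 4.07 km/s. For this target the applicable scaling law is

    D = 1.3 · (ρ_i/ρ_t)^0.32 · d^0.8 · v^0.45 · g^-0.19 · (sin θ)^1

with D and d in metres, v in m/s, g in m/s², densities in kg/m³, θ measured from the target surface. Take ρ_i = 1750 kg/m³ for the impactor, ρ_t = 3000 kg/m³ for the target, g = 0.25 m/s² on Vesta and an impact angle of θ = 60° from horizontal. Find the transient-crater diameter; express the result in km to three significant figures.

D ≈ 208 km

In SI units: d = 31800 m, v = 4070 m/s.
(ρ_i/ρ_t)^0.32 = (1750/3000)^0.32 = 0.8416
d^0.8 = 31800^0.8 = 3999
v^0.45 = 4070^0.45 = 42.10
g^-0.19 = 0.25^-0.19 = 1.301
(sin 60°)^1 = 0.8660^1 = 0.8660
D = 1.3 × 0.8416 × 3999 × 42.10 × 1.301 × 0.8660 = 2.075 × 10^5 m
   = 207.5 km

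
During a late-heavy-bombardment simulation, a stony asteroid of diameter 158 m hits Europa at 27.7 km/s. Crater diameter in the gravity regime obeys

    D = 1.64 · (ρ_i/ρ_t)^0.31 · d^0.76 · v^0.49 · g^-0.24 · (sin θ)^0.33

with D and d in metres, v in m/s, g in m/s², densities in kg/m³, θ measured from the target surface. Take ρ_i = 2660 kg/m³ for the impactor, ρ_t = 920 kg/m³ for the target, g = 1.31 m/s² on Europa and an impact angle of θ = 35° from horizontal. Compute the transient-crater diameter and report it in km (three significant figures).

In SI units: v = 27700 m/s.
(ρ_i/ρ_t)^0.31 = (2660/920)^0.31 = 1.390
d^0.76 = 158^0.76 = 46.88
v^0.49 = 27700^0.49 = 150.3
g^-0.24 = 1.31^-0.24 = 0.9372
(sin 35°)^0.33 = 0.5736^0.33 = 0.8324
D = 1.64 × 1.390 × 46.88 × 150.3 × 0.9372 × 0.8324 = 12531 m
   = 12.53 km

D ≈ 12.5 km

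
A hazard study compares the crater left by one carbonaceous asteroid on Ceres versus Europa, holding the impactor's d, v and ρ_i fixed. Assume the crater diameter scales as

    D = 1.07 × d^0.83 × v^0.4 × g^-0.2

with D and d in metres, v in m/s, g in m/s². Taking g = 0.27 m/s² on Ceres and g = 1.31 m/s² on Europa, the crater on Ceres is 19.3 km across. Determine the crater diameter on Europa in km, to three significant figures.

D ≈ 14.1 km

All impactor-dependent factors cancel in the ratio, leaving D_Europa/D_Ceres = (g_Europa/g_Ceres)^-0.2.
(1.31/0.27)^-0.2 = 4.852^-0.2 = 0.7291
D_Europa = 0.7291 × 19.3 km = 14.1 km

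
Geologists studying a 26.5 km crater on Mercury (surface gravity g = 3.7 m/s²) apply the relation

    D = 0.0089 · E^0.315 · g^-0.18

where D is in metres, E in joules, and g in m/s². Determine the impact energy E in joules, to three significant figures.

E ≈ 7.53 × 10^20 J

Rearranging: E = [D / (0.0089 · g^-0.18)]^(1/0.315).
D = 26500 m.
g^-0.18 = 3.7^-0.18 = 0.7902
D / (0.0089 × 0.7902) = 26500 / (7.033 × 10^-3) = 3.768 × 10^6
E = (3.768 × 10^6)^3.1746 = 7.525 × 10^20 J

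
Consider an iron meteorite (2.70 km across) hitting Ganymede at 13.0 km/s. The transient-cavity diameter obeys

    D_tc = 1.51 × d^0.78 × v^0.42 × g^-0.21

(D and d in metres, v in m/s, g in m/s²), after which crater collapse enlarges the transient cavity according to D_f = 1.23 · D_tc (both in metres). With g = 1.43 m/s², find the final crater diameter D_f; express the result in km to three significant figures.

D_f ≈ 43.7 km

In SI: d = 2700 m, v = 13000 m/s.
d^0.78 = 2700^0.78 = 474.7
v^0.42 = 13000^0.42 = 53.44
g^-0.21 = 1.43^-0.21 = 0.9276
D_tc = 1.51 × 474.7 × 53.44 × 0.9276 = 35530 m
D_f = 1.23 × 35530 = 43702 m
     = 43.70 km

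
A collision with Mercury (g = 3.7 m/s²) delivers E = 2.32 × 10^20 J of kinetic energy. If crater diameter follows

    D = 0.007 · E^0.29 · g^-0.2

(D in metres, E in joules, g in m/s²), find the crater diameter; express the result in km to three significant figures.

E^0.29 = (2.32 × 10^20)^0.29 = 8.054 × 10^5
g^-0.2 = 3.7^-0.2 = 0.7698
D = 0.007 × 8.054 × 10^5 × 0.7698 = 4340 m
   = 4.340 km

D ≈ 4.34 km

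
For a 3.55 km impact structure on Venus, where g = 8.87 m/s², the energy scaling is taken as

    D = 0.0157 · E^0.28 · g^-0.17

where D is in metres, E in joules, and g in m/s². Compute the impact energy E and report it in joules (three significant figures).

E ≈ 4.99 × 10^19 J

Rearranging: E = [D / (0.0157 · g^-0.17)]^(1/0.28).
D = 3550 m.
g^-0.17 = 8.87^-0.17 = 0.6900
D / (0.0157 × 0.6900) = 3550 / (0.01083) = 3.278 × 10^5
E = (3.278 × 10^5)^3.5714 = 4.994 × 10^19 J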